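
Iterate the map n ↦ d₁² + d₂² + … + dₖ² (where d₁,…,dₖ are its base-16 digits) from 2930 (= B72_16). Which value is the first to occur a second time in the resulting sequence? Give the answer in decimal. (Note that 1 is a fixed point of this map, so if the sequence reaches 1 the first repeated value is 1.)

2930 = (11,7,2)_16 → 11² + 7² + 2² = 174
174 = (10,14)_16 → 10² + 14² = 296
296 = (1,2,8)_16 → 1² + 2² + 8² = 69
69 = (4,5)_16 → 4² + 5² = 41
41 = (2,9)_16 → 2² + 9² = 85
85 = (5,5)_16 → 5² + 5² = 50
50 = (3,2)_16 → 3² + 2² = 13
13 = (13)_16 → 13² = 169
169 = (10,9)_16 → 10² + 9² = 181
181 = (11,5)_16 → 11² + 5² = 146
146 = (9,2)_16 → 9² + 2² = 85  — 85 already appeared earlier.

85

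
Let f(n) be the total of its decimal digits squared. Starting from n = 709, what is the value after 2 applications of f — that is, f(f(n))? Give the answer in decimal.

10

709 → 7² + 0² + 9² = 130
130 → 1² + 3² + 0² = 10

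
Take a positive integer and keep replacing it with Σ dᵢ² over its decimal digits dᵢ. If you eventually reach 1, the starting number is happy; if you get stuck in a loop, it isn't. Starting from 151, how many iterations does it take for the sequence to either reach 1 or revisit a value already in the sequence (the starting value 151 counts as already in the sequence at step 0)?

15

151 → 1² + 5² + 1² = 1 + 25 + 1 = 27
27 → 2² + 7² = 4 + 49 = 53
53 → 5² + 3² = 25 + 9 = 34
34 → 3² + 4² = 9 + 16 = 25
25 → 2² + 5² = 4 + 25 = 29
29 → 2² + 9² = 4 + 81 = 85
85 → 8² + 5² = 64 + 25 = 89
89 → 8² + 9² = 64 + 81 = 145
145 → 1² + 4² + 5² = 1 + 16 + 25 = 42
42 → 4² + 2² = 16 + 4 = 20
20 → 2² + 0² = 4 + 0 = 4
4 → 4² = 16
16 → 1² + 6² = 1 + 36 = 37
37 → 3² + 7² = 9 + 49 = 58
58 → 5² + 8² = 25 + 64 = 89  — 89 repeats.
That took 15 steps.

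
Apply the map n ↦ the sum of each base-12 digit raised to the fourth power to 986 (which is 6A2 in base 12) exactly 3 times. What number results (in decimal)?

3538

986 = (6,10,2)_12 → 11312
11312 = (6,6,6,8)_12 → 7984
7984 = (4,7,5,4)_12 → 3538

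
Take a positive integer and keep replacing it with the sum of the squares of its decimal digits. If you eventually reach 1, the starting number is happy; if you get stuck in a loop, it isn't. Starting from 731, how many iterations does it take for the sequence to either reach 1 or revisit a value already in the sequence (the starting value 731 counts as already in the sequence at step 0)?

731 → 59
59 → 106
106 → 37
37 → 58
58 → 89
89 → 145
145 → 42
42 → 20
20 → 4
4 → 16
16 → 37  — 37 repeats.
That took 11 steps.

11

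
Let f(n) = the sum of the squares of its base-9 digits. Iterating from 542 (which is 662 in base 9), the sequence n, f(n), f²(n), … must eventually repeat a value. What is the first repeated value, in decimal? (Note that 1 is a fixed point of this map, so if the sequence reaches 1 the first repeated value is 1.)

50

542 = (6,6,2)_9 → 6² + 6² + 2² = 76
76 = (8,4)_9 → 8² + 4² = 80
80 = (8,8)_9 → 8² + 8² = 128
128 = (1,5,2)_9 → 1² + 5² + 2² = 30
30 = (3,3)_9 → 3² + 3² = 18
18 = (2,0)_9 → 2² + 0² = 4
4 = (4)_9 → 4² = 16
16 = (1,7)_9 → 1² + 7² = 50
50 = (5,5)_9 → 5² + 5² = 50  — 50 already appeared earlier.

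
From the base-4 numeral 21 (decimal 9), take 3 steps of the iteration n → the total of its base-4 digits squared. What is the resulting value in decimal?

4

9 = (2,1)_4 → 2² + 1² = 5
5 = (1,1)_4 → 1² + 1² = 2
2 = (2)_4 → 2² = 4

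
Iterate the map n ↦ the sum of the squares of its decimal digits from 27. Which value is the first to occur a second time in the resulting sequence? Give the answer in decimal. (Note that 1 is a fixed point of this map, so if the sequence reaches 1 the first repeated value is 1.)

27 → 2² + 7² = 53
53 → 5² + 3² = 34
34 → 3² + 4² = 25
25 → 2² + 5² = 29
29 → 2² + 9² = 85
85 → 8² + 5² = 89
89 → 8² + 9² = 145
145 → 1² + 4² + 5² = 42
42 → 4² + 2² = 20
20 → 2² + 0² = 4
4 → 4² = 16
16 → 1² + 6² = 37
37 → 3² + 7² = 58
58 → 5² + 8² = 89  — 89 already appeared earlier.

89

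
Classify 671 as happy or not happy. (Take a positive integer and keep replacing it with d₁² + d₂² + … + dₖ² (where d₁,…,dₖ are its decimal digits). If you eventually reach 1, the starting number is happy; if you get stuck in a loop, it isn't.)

happy

671 → 6² + 7² + 1² = 36 + 49 + 1 = 86
86 → 8² + 6² = 64 + 36 = 100
100 → 1² + 0² + 0² = 1 + 0 + 0 = 1  — reached 1.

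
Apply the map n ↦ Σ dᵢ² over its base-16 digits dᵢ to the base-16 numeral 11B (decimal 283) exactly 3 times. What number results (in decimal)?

283 = (1,1,11)_16 → 123
123 = (7,11)_16 → 170
170 = (10,10)_16 → 200

200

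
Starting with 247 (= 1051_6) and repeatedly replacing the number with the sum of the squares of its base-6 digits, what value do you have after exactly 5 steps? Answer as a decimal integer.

41

247 = (1,0,5,1)_6 → 1² + 0² + 5² + 1² = 1 + 0 + 25 + 1 = 27
27 = (4,3)_6 → 4² + 3² = 16 + 9 = 25
25 = (4,1)_6 → 4² + 1² = 16 + 1 = 17
17 = (2,5)_6 → 2² + 5² = 4 + 25 = 29
29 = (4,5)_6 → 4² + 5² = 16 + 25 = 41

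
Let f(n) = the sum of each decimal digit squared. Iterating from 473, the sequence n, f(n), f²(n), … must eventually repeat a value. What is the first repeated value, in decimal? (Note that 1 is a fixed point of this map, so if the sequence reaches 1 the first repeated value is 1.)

473 → 4² + 7² + 3² = 16 + 49 + 9 = 74
74 → 7² + 4² = 49 + 16 = 65
65 → 6² + 5² = 36 + 25 = 61
61 → 6² + 1² = 36 + 1 = 37
37 → 3² + 7² = 9 + 49 = 58
58 → 5² + 8² = 25 + 64 = 89
89 → 8² + 9² = 64 + 81 = 145
145 → 1² + 4² + 5² = 1 + 16 + 25 = 42
42 → 4² + 2² = 16 + 4 = 20
20 → 2² + 0² = 4 + 0 = 4
4 → 4² = 16
16 → 1² + 6² = 1 + 36 = 37  — 37 already appeared earlier.

37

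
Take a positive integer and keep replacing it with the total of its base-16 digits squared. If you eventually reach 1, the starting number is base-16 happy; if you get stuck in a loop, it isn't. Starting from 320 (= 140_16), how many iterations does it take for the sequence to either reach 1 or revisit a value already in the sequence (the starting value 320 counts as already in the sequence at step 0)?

320 = (1,4,0)_16 → 1² + 4² + 0² = 17
17 = (1,1)_16 → 1² + 1² = 2
2 = (2)_16 → 2² = 4
4 = (4)_16 → 4² = 16
16 = (1,0)_16 → 1² + 0² = 1  — reached 1.
That took 5 steps.

5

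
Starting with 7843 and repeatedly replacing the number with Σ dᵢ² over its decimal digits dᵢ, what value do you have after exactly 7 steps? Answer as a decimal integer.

89

7843 → 7² + 8² + 4² + 3² = 138
138 → 1² + 3² + 8² = 74
74 → 7² + 4² = 65
65 → 6² + 5² = 61
61 → 6² + 1² = 37
37 → 3² + 7² = 58
58 → 5² + 8² = 89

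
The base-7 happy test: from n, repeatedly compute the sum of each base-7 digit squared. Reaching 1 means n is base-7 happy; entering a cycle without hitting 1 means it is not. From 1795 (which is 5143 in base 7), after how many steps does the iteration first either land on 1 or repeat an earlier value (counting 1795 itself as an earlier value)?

1795 = (5,1,4,3)_7 → 5² + 1² + 4² + 3² = 51
51 = (1,0,2)_7 → 1² + 0² + 2² = 5
5 = (5)_7 → 5² = 25
25 = (3,4)_7 → 3² + 4² = 25  — 25 repeats.
That took 4 steps.

4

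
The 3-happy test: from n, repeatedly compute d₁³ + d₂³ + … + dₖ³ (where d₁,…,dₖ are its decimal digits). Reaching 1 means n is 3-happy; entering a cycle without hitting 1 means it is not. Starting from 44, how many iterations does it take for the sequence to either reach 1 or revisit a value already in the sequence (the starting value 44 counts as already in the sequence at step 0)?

8

44 → 4³ + 4³ = 64 + 64 = 128
128 → 1³ + 2³ + 8³ = 1 + 8 + 512 = 521
521 → 5³ + 2³ + 1³ = 125 + 8 + 1 = 134
134 → 1³ + 3³ + 4³ = 1 + 27 + 64 = 92
92 → 9³ + 2³ = 729 + 8 = 737
737 → 7³ + 3³ + 7³ = 343 + 27 + 343 = 713
713 → 7³ + 1³ + 3³ = 343 + 1 + 27 = 371
371 → 3³ + 7³ + 1³ = 27 + 343 + 1 = 371  — 371 repeats.
That took 8 steps.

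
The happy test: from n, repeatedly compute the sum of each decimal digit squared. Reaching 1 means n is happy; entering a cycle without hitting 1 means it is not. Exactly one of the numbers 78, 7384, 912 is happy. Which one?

78: 78 → 113 → 11 → 2 → 4 → 16 → 37 → 58 → 89 → 145 → 42 → 20 → 4  — repeats 4 (not happy)
7384: 7384 → 138 → 74 → 65 → 61 → 37 → 58 → 89 → 145 → 42 → 20 → 4 → 16 → 37  — repeats 37 (not happy)
912: 912 → 86 → 100 → 1  — reaches 1 (happy)

912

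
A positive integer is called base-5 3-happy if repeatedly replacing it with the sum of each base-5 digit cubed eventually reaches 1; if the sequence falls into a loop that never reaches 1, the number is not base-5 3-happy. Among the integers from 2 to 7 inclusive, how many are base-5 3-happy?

1

2: 2 → 8 → 28 → 28  (repeats 28)
3: 3 → 27 → 9 → 65 → 35 → 9  (repeats 9)
4: 4 → 64 → 80 → 28 → 28  (repeats 28)
5: 5 → 1  (reaches 1)
6: 6 → 2 → 8 → 28 → 28  (repeats 28)
7: 7 → 9 → 65 → 35 → 9  (repeats 9)
base-5 3-happy: 5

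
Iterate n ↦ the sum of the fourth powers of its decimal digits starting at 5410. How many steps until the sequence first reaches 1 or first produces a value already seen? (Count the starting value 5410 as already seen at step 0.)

5410 → 882
882 → 8208
8208 → 8208  — 8208 repeats.
That took 3 steps.

3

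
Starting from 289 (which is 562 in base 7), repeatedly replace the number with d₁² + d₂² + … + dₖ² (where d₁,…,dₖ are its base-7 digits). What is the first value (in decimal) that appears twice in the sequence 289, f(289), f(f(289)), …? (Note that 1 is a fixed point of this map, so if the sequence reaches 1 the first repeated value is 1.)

289 = (5,6,2)_7 → 5² + 6² + 2² = 65
65 = (1,2,2)_7 → 1² + 2² + 2² = 9
9 = (1,2)_7 → 1² + 2² = 5
5 = (5)_7 → 5² = 25
25 = (3,4)_7 → 3² + 4² = 25  — 25 already appeared earlier.

25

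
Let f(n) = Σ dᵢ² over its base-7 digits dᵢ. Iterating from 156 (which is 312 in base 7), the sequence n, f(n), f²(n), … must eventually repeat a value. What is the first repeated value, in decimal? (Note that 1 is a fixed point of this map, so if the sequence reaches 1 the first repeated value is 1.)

4

156 = (3,1,2)_7 → 3² + 1² + 2² = 9 + 1 + 4 = 14
14 = (2,0)_7 → 2² + 0² = 4 + 0 = 4
4 = (4)_7 → 4² = 16
16 = (2,2)_7 → 2² + 2² = 4 + 4 = 8
8 = (1,1)_7 → 1² + 1² = 1 + 1 = 2
2 = (2)_7 → 2² = 4  — 4 already appeared earlier.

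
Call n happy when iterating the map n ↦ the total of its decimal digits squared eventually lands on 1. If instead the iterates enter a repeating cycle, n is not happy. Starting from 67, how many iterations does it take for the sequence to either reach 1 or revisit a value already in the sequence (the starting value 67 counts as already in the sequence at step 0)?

10

67 → 6² + 7² = 36 + 49 = 85
85 → 8² + 5² = 64 + 25 = 89
89 → 8² + 9² = 64 + 81 = 145
145 → 1² + 4² + 5² = 1 + 16 + 25 = 42
42 → 4² + 2² = 16 + 4 = 20
20 → 2² + 0² = 4 + 0 = 4
4 → 4² = 16
16 → 1² + 6² = 1 + 36 = 37
37 → 3² + 7² = 9 + 49 = 58
58 → 5² + 8² = 25 + 64 = 89  — 89 repeats.
That took 10 steps.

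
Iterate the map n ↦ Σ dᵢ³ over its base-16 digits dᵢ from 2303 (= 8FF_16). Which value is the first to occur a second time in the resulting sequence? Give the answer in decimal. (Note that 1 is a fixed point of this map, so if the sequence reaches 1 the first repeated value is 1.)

2303 = (8,15,15)_16 → 8³ + 15³ + 15³ = 7262
7262 = (1,12,5,14)_16 → 1³ + 12³ + 5³ + 14³ = 4598
4598 = (1,1,15,6)_16 → 1³ + 1³ + 15³ + 6³ = 3593
3593 = (14,0,9)_16 → 14³ + 0³ + 9³ = 3473
3473 = (13,9,1)_16 → 13³ + 9³ + 1³ = 2927
2927 = (11,6,15)_16 → 11³ + 6³ + 15³ = 4922
4922 = (1,3,3,10)_16 → 1³ + 3³ + 3³ + 10³ = 1055
1055 = (4,1,15)_16 → 4³ + 1³ + 15³ = 3440
3440 = (13,7,0)_16 → 13³ + 7³ + 0³ = 2540
2540 = (9,14,12)_16 → 9³ + 14³ + 12³ = 5201
5201 = (1,4,5,1)_16 → 1³ + 4³ + 5³ + 1³ = 191
191 = (11,15)_16 → 11³ + 15³ = 4706
4706 = (1,2,6,2)_16 → 1³ + 2³ + 6³ + 2³ = 233
233 = (14,9)_16 → 14³ + 9³ = 3473  — 3473 already appeared earlier.

3473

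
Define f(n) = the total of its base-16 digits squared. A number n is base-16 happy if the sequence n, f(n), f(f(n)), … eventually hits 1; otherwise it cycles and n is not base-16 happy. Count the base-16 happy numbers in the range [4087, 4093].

4087: 4087 → 499 → 235 → 317 → 179 → 130 → 68 → 32 → 4 → 16 → 1  — base-16 happy
4088: 4088 → 514 → 8 → 64 → 16 → 1  — base-16 happy
4089: 4089 → 531 → 14 → 196 → 160 → 100 → 52 → 25 → 82 → 29 → 170 → 200 → 208 → 169 → 181 → 146 → 85 → 50 → 13 → 169  — not base-16 happy
4090: 4090 → 550 → 44 → 148 → 97 → 37 → 29 → 170 → 200 → 208 → 169 → 181 → 146 → 85 → 50 → 13 → 169  — not base-16 happy
4091: 4091 → 571 → 134 → 100 → 52 → 25 → 82 → 29 → 170 → 200 → 208 → 169 → 181 → 146 → 85 → 50 → 13 → 169  — not base-16 happy
4092: 4092 → 594 → 33 → 5 → 25 → 82 → 29 → 170 → 200 → 208 → 169 → 181 → 146 → 85 → 50 → 13 → 169  — not base-16 happy
4093: 4093 → 619 → 161 → 101 → 61 → 178 → 125 → 218 → 269 → 170 → 200 → 208 → 169 → 181 → 146 → 85 → 50 → 13 → 169  — not base-16 happy
base-16 happy: 4087, 4088

2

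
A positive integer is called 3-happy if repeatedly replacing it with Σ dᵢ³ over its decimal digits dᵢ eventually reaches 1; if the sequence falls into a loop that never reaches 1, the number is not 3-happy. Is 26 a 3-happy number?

26 → 2³ + 6³ = 224
224 → 2³ + 2³ + 4³ = 80
80 → 8³ + 0³ = 512
512 → 5³ + 1³ + 2³ = 134
134 → 1³ + 3³ + 4³ = 92
92 → 9³ + 2³ = 737
737 → 7³ + 3³ + 7³ = 713
713 → 7³ + 1³ + 3³ = 371
371 → 3³ + 7³ + 1³ = 371  — 371 already seen; the sequence cycles without reaching 1.

not 3-happy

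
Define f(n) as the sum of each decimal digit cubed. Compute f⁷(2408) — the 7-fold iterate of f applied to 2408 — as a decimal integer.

92

2408 → 2³ + 4³ + 0³ + 8³ = 8 + 64 + 0 + 512 = 584
584 → 5³ + 8³ + 4³ = 125 + 512 + 64 = 701
701 → 7³ + 0³ + 1³ = 343 + 0 + 1 = 344
344 → 3³ + 4³ + 4³ = 27 + 64 + 64 = 155
155 → 1³ + 5³ + 5³ = 1 + 125 + 125 = 251
251 → 2³ + 5³ + 1³ = 8 + 125 + 1 = 134
134 → 1³ + 3³ + 4³ = 1 + 27 + 64 = 92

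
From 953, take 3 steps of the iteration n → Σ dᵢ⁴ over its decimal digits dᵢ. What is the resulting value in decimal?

953 → 9⁴ + 5⁴ + 3⁴ = 7267
7267 → 7⁴ + 2⁴ + 6⁴ + 7⁴ = 6114
6114 → 6⁴ + 1⁴ + 1⁴ + 4⁴ = 1554

1554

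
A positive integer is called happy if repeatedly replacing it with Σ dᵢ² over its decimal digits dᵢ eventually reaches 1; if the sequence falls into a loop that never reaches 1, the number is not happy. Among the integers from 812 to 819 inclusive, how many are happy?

812: 812 → 69 → 117 → 51 → 26 → 40 → 16 → 37 → 58 → 89 → 145 → 42 → 20 → 4 → 16  (repeats 16)
813: 813 → 74 → 65 → 61 → 37 → 58 → 89 → 145 → 42 → 20 → 4 → 16 → 37  (repeats 37)
814: 814 → 81 → 65 → 61 → 37 → 58 → 89 → 145 → 42 → 20 → 4 → 16 → 37  (repeats 37)
815: 815 → 90 → 81 → 65 → 61 → 37 → 58 → 89 → 145 → 42 → 20 → 4 → 16 → 37  (repeats 37)
816: 816 → 101 → 2 → 4 → 16 → 37 → 58 → 89 → 145 → 42 → 20 → 4  (repeats 4)
817: 817 → 114 → 18 → 65 → 61 → 37 → 58 → 89 → 145 → 42 → 20 → 4 → 16 → 37  (repeats 37)
818: 818 → 129 → 86 → 100 → 1  (reaches 1)
819: 819 → 146 → 53 → 34 → 25 → 29 → 85 → 89 → 145 → 42 → 20 → 4 → 16 → 37 → 58 → 89  (repeats 89)
happy: 818

1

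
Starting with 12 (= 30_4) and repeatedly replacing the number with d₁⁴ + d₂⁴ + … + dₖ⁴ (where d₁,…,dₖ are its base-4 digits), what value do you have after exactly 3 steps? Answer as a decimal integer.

12 = (3,0)_4 → 3⁴ + 0⁴ = 81
81 = (1,1,0,1)_4 → 1⁴ + 1⁴ + 0⁴ + 1⁴ = 3
3 = (3)_4 → 3⁴ = 81

81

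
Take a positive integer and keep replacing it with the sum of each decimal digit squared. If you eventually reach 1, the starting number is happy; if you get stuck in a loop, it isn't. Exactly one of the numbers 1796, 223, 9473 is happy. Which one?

1796

1796: 1796 → 167 → 86 → 100 → 1  — reaches 1 (happy)
223: 223 → 17 → 50 → 25 → 29 → 85 → 89 → 145 → 42 → 20 → 4 → 16 → 37 → 58 → 89  — repeats 89 (not happy)
9473: 9473 → 155 → 51 → 26 → 40 → 16 → 37 → 58 → 89 → 145 → 42 → 20 → 4 → 16  — repeats 16 (not happy)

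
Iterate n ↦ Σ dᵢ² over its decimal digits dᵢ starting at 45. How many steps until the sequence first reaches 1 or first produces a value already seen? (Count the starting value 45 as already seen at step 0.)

45 → 41
41 → 17
17 → 50
50 → 25
25 → 29
29 → 85
85 → 89
89 → 145
145 → 42
42 → 20
20 → 4
4 → 16
16 → 37
37 → 58
58 → 89  — 89 repeats.
That took 15 steps.

15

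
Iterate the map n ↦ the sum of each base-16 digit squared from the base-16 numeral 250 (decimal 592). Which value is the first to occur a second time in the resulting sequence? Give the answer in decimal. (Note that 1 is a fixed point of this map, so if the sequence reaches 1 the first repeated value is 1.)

592 = (2,5,0)_16 → 2² + 5² + 0² = 29
29 = (1,13)_16 → 1² + 13² = 170
170 = (10,10)_16 → 10² + 10² = 200
200 = (12,8)_16 → 12² + 8² = 208
208 = (13,0)_16 → 13² + 0² = 169
169 = (10,9)_16 → 10² + 9² = 181
181 = (11,5)_16 → 11² + 5² = 146
146 = (9,2)_16 → 9² + 2² = 85
85 = (5,5)_16 → 5² + 5² = 50
50 = (3,2)_16 → 3² + 2² = 13
13 = (13)_16 → 13² = 169  — 169 already appeared earlier.

169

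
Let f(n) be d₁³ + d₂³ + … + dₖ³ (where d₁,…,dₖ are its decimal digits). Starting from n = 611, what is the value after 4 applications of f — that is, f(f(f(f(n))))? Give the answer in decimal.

611 → 218
218 → 521
521 → 134
134 → 92

92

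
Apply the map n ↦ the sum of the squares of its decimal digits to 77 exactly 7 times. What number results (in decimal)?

77 → 7² + 7² = 49 + 49 = 98
98 → 9² + 8² = 81 + 64 = 145
145 → 1² + 4² + 5² = 1 + 16 + 25 = 42
42 → 4² + 2² = 16 + 4 = 20
20 → 2² + 0² = 4 + 0 = 4
4 → 4² = 16
16 → 1² + 6² = 1 + 36 = 37

37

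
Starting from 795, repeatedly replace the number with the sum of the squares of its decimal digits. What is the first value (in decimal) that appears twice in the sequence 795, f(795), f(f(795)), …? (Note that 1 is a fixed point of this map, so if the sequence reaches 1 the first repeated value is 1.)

795 → 155
155 → 51
51 → 26
26 → 40
40 → 16
16 → 37
37 → 58
58 → 89
89 → 145
145 → 42
42 → 20
20 → 4
4 → 16  — 16 already appeared earlier.

16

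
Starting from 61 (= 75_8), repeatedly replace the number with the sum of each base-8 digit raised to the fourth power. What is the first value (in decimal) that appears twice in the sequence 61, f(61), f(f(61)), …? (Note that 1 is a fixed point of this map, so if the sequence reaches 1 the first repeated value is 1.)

61 = (7,5)_8 → 7⁴ + 5⁴ = 2401 + 625 = 3026
3026 = (5,7,2,2)_8 → 5⁴ + 7⁴ + 2⁴ + 2⁴ = 625 + 2401 + 16 + 16 = 3058
3058 = (5,7,6,2)_8 → 5⁴ + 7⁴ + 6⁴ + 2⁴ = 625 + 2401 + 1296 + 16 = 4338
4338 = (1,0,3,6,2)_8 → 1⁴ + 0⁴ + 3⁴ + 6⁴ + 2⁴ = 1 + 0 + 81 + 1296 + 16 = 1394
1394 = (2,5,6,2)_8 → 2⁴ + 5⁴ + 6⁴ + 2⁴ = 16 + 625 + 1296 + 16 = 1953
1953 = (3,6,4,1)_8 → 3⁴ + 6⁴ + 4⁴ + 1⁴ = 81 + 1296 + 256 + 1 = 1634
1634 = (3,1,4,2)_8 → 3⁴ + 1⁴ + 4⁴ + 2⁴ = 81 + 1 + 256 + 16 = 354
354 = (5,4,2)_8 → 5⁴ + 4⁴ + 2⁴ = 625 + 256 + 16 = 897
897 = (1,6,0,1)_8 → 1⁴ + 6⁴ + 0⁴ + 1⁴ = 1 + 1296 + 0 + 1 = 1298
1298 = (2,4,2,2)_8 → 2⁴ + 4⁴ + 2⁴ + 2⁴ = 16 + 256 + 16 + 16 = 304
304 = (4,6,0)_8 → 4⁴ + 6⁴ + 0⁴ = 256 + 1296 + 0 = 1552
1552 = (3,0,2,0)_8 → 3⁴ + 0⁴ + 2⁴ + 0⁴ = 81 + 0 + 16 + 0 = 97
97 = (1,4,1)_8 → 1⁴ + 4⁴ + 1⁴ = 1 + 256 + 1 = 258
258 = (4,0,2)_8 → 4⁴ + 0⁴ + 2⁴ = 256 + 0 + 16 = 272
272 = (4,2,0)_8 → 4⁴ + 2⁴ + 0⁴ = 256 + 16 + 0 = 272  — 272 already appeared earlier.

272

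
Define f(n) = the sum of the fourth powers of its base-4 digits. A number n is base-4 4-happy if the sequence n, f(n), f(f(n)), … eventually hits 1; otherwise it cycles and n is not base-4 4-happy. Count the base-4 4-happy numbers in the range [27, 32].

4

27: 27 → 98 → 33 → 17 → 2 → 16 → 1  — base-4 4-happy
28: 28 → 82 → 18 → 17 → 2 → 16 → 1  — base-4 4-happy
29: 29 → 83 → 83  — not base-4 4-happy
30: 30 → 98 → 33 → 17 → 2 → 16 → 1  — base-4 4-happy
31: 31 → 163 → 113 → 83 → 83  — not base-4 4-happy
32: 32 → 16 → 1  — base-4 4-happy
base-4 4-happy: 27, 28, 30, 32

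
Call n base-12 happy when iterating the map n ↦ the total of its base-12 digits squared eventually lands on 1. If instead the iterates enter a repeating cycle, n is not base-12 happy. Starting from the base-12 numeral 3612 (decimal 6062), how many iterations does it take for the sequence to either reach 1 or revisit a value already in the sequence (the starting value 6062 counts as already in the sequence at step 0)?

4

6062 = (3,6,1,2)_12 → 3² + 6² + 1² + 2² = 50
50 = (4,2)_12 → 4² + 2² = 20
20 = (1,8)_12 → 1² + 8² = 65
65 = (5,5)_12 → 5² + 5² = 50  — 50 repeats.
That took 4 steps.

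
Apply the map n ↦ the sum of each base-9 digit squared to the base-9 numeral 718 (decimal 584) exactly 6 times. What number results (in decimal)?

68

584 = (7,1,8)_9 → 7² + 1² + 8² = 114
114 = (1,3,6)_9 → 1² + 3² + 6² = 46
46 = (5,1)_9 → 5² + 1² = 26
26 = (2,8)_9 → 2² + 8² = 68
68 = (7,5)_9 → 7² + 5² = 74
74 = (8,2)_9 → 8² + 2² = 68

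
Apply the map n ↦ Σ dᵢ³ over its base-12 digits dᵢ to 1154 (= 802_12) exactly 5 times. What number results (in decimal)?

1154 = (8,0,2)_12 → 8³ + 0³ + 2³ = 520
520 = (3,7,4)_12 → 3³ + 7³ + 4³ = 434
434 = (3,0,2)_12 → 3³ + 0³ + 2³ = 35
35 = (2,11)_12 → 2³ + 11³ = 1339
1339 = (9,3,7)_12 → 9³ + 3³ + 7³ = 1099

1099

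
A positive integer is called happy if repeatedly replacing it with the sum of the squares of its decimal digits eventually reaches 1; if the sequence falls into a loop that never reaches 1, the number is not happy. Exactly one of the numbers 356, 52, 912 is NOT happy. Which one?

52

356: 356 → 70 → 49 → 97 → 130 → 10 → 1  — reaches 1 (happy)
52: 52 → 29 → 85 → 89 → 145 → 42 → 20 → 4 → 16 → 37 → 58 → 89  — repeats 89 (not happy)
912: 912 → 86 → 100 → 1  — reaches 1 (happy)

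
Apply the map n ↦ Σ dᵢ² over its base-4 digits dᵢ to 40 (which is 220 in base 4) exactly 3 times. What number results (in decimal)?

40 = (2,2,0)_4 → 2² + 2² + 0² = 4 + 4 + 0 = 8
8 = (2,0)_4 → 2² + 0² = 4 + 0 = 4
4 = (1,0)_4 → 1² + 0² = 1 + 0 = 1

1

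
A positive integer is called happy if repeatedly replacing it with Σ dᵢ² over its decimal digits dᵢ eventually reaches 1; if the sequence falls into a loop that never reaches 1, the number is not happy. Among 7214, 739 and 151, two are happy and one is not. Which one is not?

7214: 7214 → 70 → 49 → 97 → 130 → 10 → 1  — reaches 1 (happy)
739: 739 → 139 → 91 → 82 → 68 → 100 → 1  — reaches 1 (happy)
151: 151 → 27 → 53 → 34 → 25 → 29 → 85 → 89 → 145 → 42 → 20 → 4 → 16 → 37 → 58 → 89  — repeats 89 (not happy)

151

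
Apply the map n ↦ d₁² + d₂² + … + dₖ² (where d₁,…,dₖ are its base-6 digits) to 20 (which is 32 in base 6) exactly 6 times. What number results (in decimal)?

41

20 = (3,2)_6 → 3² + 2² = 13
13 = (2,1)_6 → 2² + 1² = 5
5 = (5)_6 → 5² = 25
25 = (4,1)_6 → 4² + 1² = 17
17 = (2,5)_6 → 2² + 5² = 29
29 = (4,5)_6 → 4² + 5² = 41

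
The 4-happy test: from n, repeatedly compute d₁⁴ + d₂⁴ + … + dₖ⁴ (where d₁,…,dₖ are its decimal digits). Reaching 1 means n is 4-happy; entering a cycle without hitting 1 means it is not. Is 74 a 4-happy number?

not 4-happy

74 → 7⁴ + 4⁴ = 2657
2657 → 2⁴ + 6⁴ + 5⁴ + 7⁴ = 4338
4338 → 4⁴ + 3⁴ + 3⁴ + 8⁴ = 4514
4514 → 4⁴ + 5⁴ + 1⁴ + 4⁴ = 1138
1138 → 1⁴ + 1⁴ + 3⁴ + 8⁴ = 4179
4179 → 4⁴ + 1⁴ + 7⁴ + 9⁴ = 9219
9219 → 9⁴ + 2⁴ + 1⁴ + 9⁴ = 13139
13139 → 1⁴ + 3⁴ + 1⁴ + 3⁴ + 9⁴ = 6725
6725 → 6⁴ + 7⁴ + 2⁴ + 5⁴ = 4338  — 4338 already seen; the sequence cycles without reaching 1.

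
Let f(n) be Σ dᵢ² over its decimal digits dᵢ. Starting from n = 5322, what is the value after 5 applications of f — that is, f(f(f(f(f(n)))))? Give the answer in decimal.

37

5322 → 42
42 → 20
20 → 4
4 → 16
16 → 37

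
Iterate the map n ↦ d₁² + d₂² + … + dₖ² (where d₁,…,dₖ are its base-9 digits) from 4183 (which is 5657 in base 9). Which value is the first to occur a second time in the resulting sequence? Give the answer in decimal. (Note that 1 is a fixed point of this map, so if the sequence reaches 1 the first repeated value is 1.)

65

4183 = (5,6,5,7)_9 → 5² + 6² + 5² + 7² = 135
135 = (1,6,0)_9 → 1² + 6² + 0² = 37
37 = (4,1)_9 → 4² + 1² = 17
17 = (1,8)_9 → 1² + 8² = 65
65 = (7,2)_9 → 7² + 2² = 53
53 = (5,8)_9 → 5² + 8² = 89
89 = (1,0,8)_9 → 1² + 0² + 8² = 65  — 65 already appeared earlier.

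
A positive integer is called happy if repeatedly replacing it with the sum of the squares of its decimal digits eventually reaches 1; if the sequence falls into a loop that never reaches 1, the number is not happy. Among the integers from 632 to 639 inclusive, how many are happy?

632: 632 → 49 → 97 → 130 → 10 → 1  (reaches 1)
633: 633 → 54 → 41 → 17 → 50 → 25 → 29 → 85 → 89 → 145 → 42 → 20 → 4 → 16 → 37 → 58 → 89  (repeats 89)
634: 634 → 61 → 37 → 58 → 89 → 145 → 42 → 20 → 4 → 16 → 37  (repeats 37)
635: 635 → 70 → 49 → 97 → 130 → 10 → 1  (reaches 1)
636: 636 → 81 → 65 → 61 → 37 → 58 → 89 → 145 → 42 → 20 → 4 → 16 → 37  (repeats 37)
637: 637 → 94 → 97 → 130 → 10 → 1  (reaches 1)
638: 638 → 109 → 82 → 68 → 100 → 1  (reaches 1)
639: 639 → 126 → 41 → 17 → 50 → 25 → 29 → 85 → 89 → 145 → 42 → 20 → 4 → 16 → 37 → 58 → 89  (repeats 89)
happy: 632, 635, 637, 638

4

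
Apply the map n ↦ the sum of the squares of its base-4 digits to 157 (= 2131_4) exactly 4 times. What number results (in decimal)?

2

157 = (2,1,3,1)_4 → 2² + 1² + 3² + 1² = 4 + 1 + 9 + 1 = 15
15 = (3,3)_4 → 3² + 3² = 9 + 9 = 18
18 = (1,0,2)_4 → 1² + 0² + 2² = 1 + 0 + 4 = 5
5 = (1,1)_4 → 1² + 1² = 1 + 1 = 2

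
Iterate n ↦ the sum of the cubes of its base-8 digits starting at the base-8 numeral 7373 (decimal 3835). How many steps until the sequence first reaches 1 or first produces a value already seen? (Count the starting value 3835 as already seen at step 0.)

5

3835 = (7,3,7,3)_8 → 740
740 = (1,3,4,4)_8 → 156
156 = (2,3,4)_8 → 99
99 = (1,4,3)_8 → 92
92 = (1,3,4)_8 → 92  — 92 repeats.
That took 5 steps.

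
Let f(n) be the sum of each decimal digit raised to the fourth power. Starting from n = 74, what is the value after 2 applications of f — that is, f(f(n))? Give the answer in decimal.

74 → 7⁴ + 4⁴ = 2401 + 256 = 2657
2657 → 2⁴ + 6⁴ + 5⁴ + 7⁴ = 16 + 1296 + 625 + 2401 = 4338

4338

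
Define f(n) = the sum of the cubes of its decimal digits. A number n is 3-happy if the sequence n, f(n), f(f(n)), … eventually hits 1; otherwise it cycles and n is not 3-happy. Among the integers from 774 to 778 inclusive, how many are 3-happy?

774: 774 → 750 → 468 → 792 → 1080 → 513 → 153 → 153  — not 3-happy
775: 775 → 811 → 514 → 190 → 730 → 370 → 370  — not 3-happy
776: 776 → 902 → 737 → 713 → 371 → 371  — not 3-happy
777: 777 → 1029 → 738 → 882 → 1032 → 36 → 243 → 99 → 1458 → 702 → 351 → 153 → 153  — not 3-happy
778: 778 → 1198 → 1243 → 100 → 1  — 3-happy
3-happy: 778

1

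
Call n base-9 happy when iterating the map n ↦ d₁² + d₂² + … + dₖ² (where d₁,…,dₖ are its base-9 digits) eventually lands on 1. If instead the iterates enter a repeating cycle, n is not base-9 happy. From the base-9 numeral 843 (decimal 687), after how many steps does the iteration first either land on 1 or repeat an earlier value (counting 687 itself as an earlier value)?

687 = (8,4,3)_9 → 8² + 4² + 3² = 89
89 = (1,0,8)_9 → 1² + 0² + 8² = 65
65 = (7,2)_9 → 7² + 2² = 53
53 = (5,8)_9 → 5² + 8² = 89  — 89 repeats.
That took 4 steps.

4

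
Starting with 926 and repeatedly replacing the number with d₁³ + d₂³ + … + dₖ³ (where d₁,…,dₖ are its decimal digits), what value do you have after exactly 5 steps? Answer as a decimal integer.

926 → 9³ + 2³ + 6³ = 729 + 8 + 216 = 953
953 → 9³ + 5³ + 3³ = 729 + 125 + 27 = 881
881 → 8³ + 8³ + 1³ = 512 + 512 + 1 = 1025
1025 → 1³ + 0³ + 2³ + 5³ = 1 + 0 + 8 + 125 = 134
134 → 1³ + 3³ + 4³ = 1 + 27 + 64 = 92

92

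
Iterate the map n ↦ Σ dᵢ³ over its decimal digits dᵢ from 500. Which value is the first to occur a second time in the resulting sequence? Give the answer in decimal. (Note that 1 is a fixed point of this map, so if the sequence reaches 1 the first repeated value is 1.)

371

500 → 5³ + 0³ + 0³ = 125 + 0 + 0 = 125
125 → 1³ + 2³ + 5³ = 1 + 8 + 125 = 134
134 → 1³ + 3³ + 4³ = 1 + 27 + 64 = 92
92 → 9³ + 2³ = 729 + 8 = 737
737 → 7³ + 3³ + 7³ = 343 + 27 + 343 = 713
713 → 7³ + 1³ + 3³ = 343 + 1 + 27 = 371
371 → 3³ + 7³ + 1³ = 27 + 343 + 1 = 371  — 371 already appeared earlier.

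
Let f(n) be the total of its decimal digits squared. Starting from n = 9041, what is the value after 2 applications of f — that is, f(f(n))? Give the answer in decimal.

145

9041 → 9² + 0² + 4² + 1² = 81 + 0 + 16 + 1 = 98
98 → 9² + 8² = 81 + 64 = 145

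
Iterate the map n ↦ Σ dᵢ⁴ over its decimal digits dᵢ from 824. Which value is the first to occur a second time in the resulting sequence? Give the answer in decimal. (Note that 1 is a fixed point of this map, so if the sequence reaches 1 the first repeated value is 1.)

13139

824 → 8⁴ + 2⁴ + 4⁴ = 4096 + 16 + 256 = 4368
4368 → 4⁴ + 3⁴ + 6⁴ + 8⁴ = 256 + 81 + 1296 + 4096 = 5729
5729 → 5⁴ + 7⁴ + 2⁴ + 9⁴ = 625 + 2401 + 16 + 6561 = 9603
9603 → 9⁴ + 6⁴ + 0⁴ + 3⁴ = 6561 + 1296 + 0 + 81 = 7938
7938 → 7⁴ + 9⁴ + 3⁴ + 8⁴ = 2401 + 6561 + 81 + 4096 = 13139
13139 → 1⁴ + 3⁴ + 1⁴ + 3⁴ + 9⁴ = 1 + 81 + 1 + 81 + 6561 = 6725
6725 → 6⁴ + 7⁴ + 2⁴ + 5⁴ = 1296 + 2401 + 16 + 625 = 4338
4338 → 4⁴ + 3⁴ + 3⁴ + 8⁴ = 256 + 81 + 81 + 4096 = 4514
4514 → 4⁴ + 5⁴ + 1⁴ + 4⁴ = 256 + 625 + 1 + 256 = 1138
1138 → 1⁴ + 1⁴ + 3⁴ + 8⁴ = 1 + 1 + 81 + 4096 = 4179
4179 → 4⁴ + 1⁴ + 7⁴ + 9⁴ = 256 + 1 + 2401 + 6561 = 9219
9219 → 9⁴ + 2⁴ + 1⁴ + 9⁴ = 6561 + 16 + 1 + 6561 = 13139  — 13139 already appeared earlier.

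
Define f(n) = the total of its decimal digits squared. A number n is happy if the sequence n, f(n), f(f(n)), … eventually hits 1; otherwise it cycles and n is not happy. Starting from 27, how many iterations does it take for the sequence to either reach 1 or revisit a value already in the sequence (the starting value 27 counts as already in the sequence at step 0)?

14

27 → 2² + 7² = 4 + 49 = 53
53 → 5² + 3² = 25 + 9 = 34
34 → 3² + 4² = 9 + 16 = 25
25 → 2² + 5² = 4 + 25 = 29
29 → 2² + 9² = 4 + 81 = 85
85 → 8² + 5² = 64 + 25 = 89
89 → 8² + 9² = 64 + 81 = 145
145 → 1² + 4² + 5² = 1 + 16 + 25 = 42
42 → 4² + 2² = 16 + 4 = 20
20 → 2² + 0² = 4 + 0 = 4
4 → 4² = 16
16 → 1² + 6² = 1 + 36 = 37
37 → 3² + 7² = 9 + 49 = 58
58 → 5² + 8² = 25 + 64 = 89  — 89 repeats.
That took 14 steps.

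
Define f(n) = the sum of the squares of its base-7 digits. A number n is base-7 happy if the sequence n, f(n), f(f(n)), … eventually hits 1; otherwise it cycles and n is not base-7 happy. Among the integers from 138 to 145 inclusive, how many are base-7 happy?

138: 138 → 54 → 26 → 34 → 52 → 10 → 10  — not base-7 happy
139: 139 → 65 → 9 → 5 → 25 → 25  — not base-7 happy
140: 140 → 40 → 50 → 2 → 4 → 16 → 8 → 2  — not base-7 happy
141: 141 → 41 → 61 → 27 → 45 → 45  — not base-7 happy
142: 142 → 44 → 40 → 50 → 2 → 4 → 16 → 8 → 2  — not base-7 happy
143: 143 → 49 → 1  — base-7 happy
144: 144 → 56 → 2 → 4 → 16 → 8 → 2  — not base-7 happy
145: 145 → 65 → 9 → 5 → 25 → 25  — not base-7 happy
base-7 happy: 143

1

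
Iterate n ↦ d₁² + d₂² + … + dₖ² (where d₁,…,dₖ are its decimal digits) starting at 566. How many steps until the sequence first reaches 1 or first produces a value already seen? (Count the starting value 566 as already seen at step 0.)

4

566 → 5² + 6² + 6² = 97
97 → 9² + 7² = 130
130 → 1² + 3² + 0² = 10
10 → 1² + 0² = 1  — reached 1.
That took 4 steps.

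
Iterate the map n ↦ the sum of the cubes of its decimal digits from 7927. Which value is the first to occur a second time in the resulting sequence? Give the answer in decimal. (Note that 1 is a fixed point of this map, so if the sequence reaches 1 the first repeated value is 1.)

1

7927 → 7³ + 9³ + 2³ + 7³ = 1423
1423 → 1³ + 4³ + 2³ + 3³ = 100
100 → 1³ + 0³ + 0³ = 1  — reached the fixed point 1.
1 → 1, so 1 is the first repeated value.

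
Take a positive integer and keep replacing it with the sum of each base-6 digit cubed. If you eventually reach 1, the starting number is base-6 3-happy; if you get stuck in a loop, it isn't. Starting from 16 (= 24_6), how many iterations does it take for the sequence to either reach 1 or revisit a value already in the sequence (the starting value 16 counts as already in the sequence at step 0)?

16 = (2,4)_6 → 2³ + 4³ = 8 + 64 = 72
72 = (2,0,0)_6 → 2³ + 0³ + 0³ = 8 + 0 + 0 = 8
8 = (1,2)_6 → 1³ + 2³ = 1 + 8 = 9
9 = (1,3)_6 → 1³ + 3³ = 1 + 27 = 28
28 = (4,4)_6 → 4³ + 4³ = 64 + 64 = 128
128 = (3,3,2)_6 → 3³ + 3³ + 2³ = 27 + 27 + 8 = 62
62 = (1,4,2)_6 → 1³ + 4³ + 2³ = 1 + 64 + 8 = 73
73 = (2,0,1)_6 → 2³ + 0³ + 1³ = 8 + 0 + 1 = 9  — 9 repeats.
That took 8 steps.

8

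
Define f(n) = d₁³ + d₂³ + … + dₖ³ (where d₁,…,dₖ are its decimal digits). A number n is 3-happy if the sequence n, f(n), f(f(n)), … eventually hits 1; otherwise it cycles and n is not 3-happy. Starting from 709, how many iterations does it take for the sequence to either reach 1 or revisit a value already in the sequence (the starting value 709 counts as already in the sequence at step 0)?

709 → 7³ + 0³ + 9³ = 343 + 0 + 729 = 1072
1072 → 1³ + 0³ + 7³ + 2³ = 1 + 0 + 343 + 8 = 352
352 → 3³ + 5³ + 2³ = 27 + 125 + 8 = 160
160 → 1³ + 6³ + 0³ = 1 + 216 + 0 = 217
217 → 2³ + 1³ + 7³ = 8 + 1 + 343 = 352  — 352 repeats.
That took 5 steps.

5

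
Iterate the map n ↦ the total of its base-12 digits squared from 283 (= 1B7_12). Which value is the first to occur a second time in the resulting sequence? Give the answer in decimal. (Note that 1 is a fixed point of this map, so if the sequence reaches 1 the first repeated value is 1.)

283 = (1,11,7)_12 → 1² + 11² + 7² = 1 + 121 + 49 = 171
171 = (1,2,3)_12 → 1² + 2² + 3² = 1 + 4 + 9 = 14
14 = (1,2)_12 → 1² + 2² = 1 + 4 = 5
5 = (5)_12 → 5² = 25
25 = (2,1)_12 → 2² + 1² = 4 + 1 = 5  — 5 already appeared earlier.

5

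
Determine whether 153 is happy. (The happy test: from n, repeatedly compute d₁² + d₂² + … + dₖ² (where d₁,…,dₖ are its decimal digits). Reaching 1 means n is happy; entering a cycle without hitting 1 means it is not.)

not happy

153 → 1² + 5² + 3² = 1 + 25 + 9 = 35
35 → 3² + 5² = 9 + 25 = 34
34 → 3² + 4² = 9 + 16 = 25
25 → 2² + 5² = 4 + 25 = 29
29 → 2² + 9² = 4 + 81 = 85
85 → 8² + 5² = 64 + 25 = 89
89 → 8² + 9² = 64 + 81 = 145
145 → 1² + 4² + 5² = 1 + 16 + 25 = 42
42 → 4² + 2² = 16 + 4 = 20
20 → 2² + 0² = 4 + 0 = 4
4 → 4² = 16
16 → 1² + 6² = 1 + 36 = 37
37 → 3² + 7² = 9 + 49 = 58
58 → 5² + 8² = 25 + 64 = 89  — 89 already seen; the sequence cycles without reaching 1.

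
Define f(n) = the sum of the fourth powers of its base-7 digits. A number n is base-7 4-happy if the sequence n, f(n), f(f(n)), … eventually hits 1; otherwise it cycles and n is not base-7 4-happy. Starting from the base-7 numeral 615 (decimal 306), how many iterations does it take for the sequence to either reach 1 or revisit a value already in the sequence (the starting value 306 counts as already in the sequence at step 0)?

306 = (6,1,5)_7 → 6⁴ + 1⁴ + 5⁴ = 1922
1922 = (5,4,1,4)_7 → 5⁴ + 4⁴ + 1⁴ + 4⁴ = 1138
1138 = (3,2,1,4)_7 → 3⁴ + 2⁴ + 1⁴ + 4⁴ = 354
354 = (1,0,1,4)_7 → 1⁴ + 0⁴ + 1⁴ + 4⁴ = 258
258 = (5,1,6)_7 → 5⁴ + 1⁴ + 6⁴ = 1922  — 1922 repeats.
That took 5 steps.

5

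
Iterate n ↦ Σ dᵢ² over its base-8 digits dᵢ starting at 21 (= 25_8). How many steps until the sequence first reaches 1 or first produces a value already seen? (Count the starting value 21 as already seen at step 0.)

21 = (2,5)_8 → 2² + 5² = 29
29 = (3,5)_8 → 3² + 5² = 34
34 = (4,2)_8 → 4² + 2² = 20
20 = (2,4)_8 → 2² + 4² = 20  — 20 repeats.
That took 4 steps.

4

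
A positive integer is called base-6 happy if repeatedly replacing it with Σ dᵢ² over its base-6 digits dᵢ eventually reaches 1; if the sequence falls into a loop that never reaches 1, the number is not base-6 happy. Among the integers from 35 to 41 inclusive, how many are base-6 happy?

1

35: 35 → 50 → 9 → 10 → 17 → 29 → 41 → 26 → 20 → 13 → 5 → 25 → 17  (repeats 17)
36: 36 → 1  (reaches 1)
37: 37 → 2 → 4 → 16 → 20 → 13 → 5 → 25 → 17 → 29 → 41 → 26 → 20  (repeats 20)
38: 38 → 5 → 25 → 17 → 29 → 41 → 26 → 20 → 13 → 5  (repeats 5)
39: 39 → 10 → 17 → 29 → 41 → 26 → 20 → 13 → 5 → 25 → 17  (repeats 17)
40: 40 → 17 → 29 → 41 → 26 → 20 → 13 → 5 → 25 → 17  (repeats 17)
41: 41 → 26 → 20 → 13 → 5 → 25 → 17 → 29 → 41  (repeats 41)
base-6 happy: 36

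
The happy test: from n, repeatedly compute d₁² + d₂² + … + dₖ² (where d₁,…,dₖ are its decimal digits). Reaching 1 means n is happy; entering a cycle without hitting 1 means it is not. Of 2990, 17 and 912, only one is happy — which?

912

2990: 2990 → 166 → 73 → 58 → 89 → 145 → 42 → 20 → 4 → 16 → 37 → 58  — repeats 58 (not happy)
17: 17 → 50 → 25 → 29 → 85 → 89 → 145 → 42 → 20 → 4 → 16 → 37 → 58 → 89  — repeats 89 (not happy)
912: 912 → 86 → 100 → 1  — reaches 1 (happy)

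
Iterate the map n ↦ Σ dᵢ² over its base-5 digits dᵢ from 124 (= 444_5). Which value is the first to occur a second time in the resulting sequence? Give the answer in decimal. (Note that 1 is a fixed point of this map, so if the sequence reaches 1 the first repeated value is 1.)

4

124 = (4,4,4)_5 → 4² + 4² + 4² = 48
48 = (1,4,3)_5 → 1² + 4² + 3² = 26
26 = (1,0,1)_5 → 1² + 0² + 1² = 2
2 = (2)_5 → 2² = 4
4 = (4)_5 → 4² = 16
16 = (3,1)_5 → 3² + 1² = 10
10 = (2,0)_5 → 2² + 0² = 4  — 4 already appeared earlier.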